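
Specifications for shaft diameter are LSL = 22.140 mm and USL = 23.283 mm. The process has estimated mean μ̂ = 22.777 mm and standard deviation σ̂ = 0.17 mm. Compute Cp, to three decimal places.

Cp = (USL − LSL) / (6σ̂) = (23.283 − 22.140) / (6 × 0.17) = 1.1430 / 1.0200 = 1.1206

1.121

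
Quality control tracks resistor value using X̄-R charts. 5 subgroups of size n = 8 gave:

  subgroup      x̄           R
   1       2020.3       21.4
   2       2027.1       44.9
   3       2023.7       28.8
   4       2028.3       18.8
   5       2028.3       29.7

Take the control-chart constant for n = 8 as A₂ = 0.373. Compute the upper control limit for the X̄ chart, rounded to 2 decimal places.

2036.25

X̄̄ = (2020.3 + 2027.1 + 2023.7 + 2028.3 + 2028.3) / 5 = 10127.7000 / 5 = 2025.5400
R̄ = (21.4 + 44.9 + 28.8 + 18.8 + 29.7) / 5 = 143.6000 / 5 = 28.7200
UCL = X̄̄ + A₂·R̄ = 2025.5400 + 0.373 × 28.7200 = 2036.2526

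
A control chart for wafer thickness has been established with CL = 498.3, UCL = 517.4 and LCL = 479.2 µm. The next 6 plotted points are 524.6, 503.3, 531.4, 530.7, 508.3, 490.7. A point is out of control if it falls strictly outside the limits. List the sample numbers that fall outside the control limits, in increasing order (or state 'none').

Compare each point to [479.2, 517.4]: sample 1 = 524.6 > UCL; sample 3 = 531.4 > UCL; sample 4 = 530.7 > UCL.

1, 3, 4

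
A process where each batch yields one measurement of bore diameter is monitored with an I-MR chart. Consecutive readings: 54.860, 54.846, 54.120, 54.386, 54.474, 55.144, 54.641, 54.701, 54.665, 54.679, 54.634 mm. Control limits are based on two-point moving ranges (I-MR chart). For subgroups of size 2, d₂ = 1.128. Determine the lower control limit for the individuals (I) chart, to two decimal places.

X̄ = (54.860 + 54.846 + 54.120 + 54.386 + 54.474 + 55.144 + 54.641 + 54.701 + 54.665 + 54.679 + 54.634) / 11 = 54.6500
Moving ranges: 0.014, 0.726, 0.266, 0.088, 0.670, 0.503, 0.060, 0.036, 0.014, 0.045; M̄R̄ = 2.4220 / 10 = 0.2422
LCL = X̄ − 3·M̄R̄/d₂ = 54.6500 − 3 × 0.2422 / 1.128 = 54.0059

54.01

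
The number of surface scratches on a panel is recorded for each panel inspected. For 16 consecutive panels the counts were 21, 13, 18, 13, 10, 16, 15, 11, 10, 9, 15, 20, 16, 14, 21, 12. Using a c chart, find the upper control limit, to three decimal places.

26.098

c̄ = (21 + 13 + 18 + 13 + 10 + 16 + 15 + 11 + 10 + 9 + 15 + 20 + 16 + 14 + 21 + 12) / 16 = 234 / 16 = 14.6250
UCL = c̄ + 3√c̄ = 14.6250 + 3 × √14.6250 = 14.6250 + 3 × 3.8243 = 26.0978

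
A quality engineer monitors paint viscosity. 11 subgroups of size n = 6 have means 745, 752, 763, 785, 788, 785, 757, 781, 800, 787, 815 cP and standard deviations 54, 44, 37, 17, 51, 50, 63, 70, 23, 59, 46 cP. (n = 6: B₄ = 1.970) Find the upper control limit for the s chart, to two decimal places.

s̄ = (54 + 44 + 37 + 17 + 51 + 50 + 63 + 70 + 23 + 59 + 46) / 11 = 46.7273
UCL_s = B₄·s̄ = 1.970 × 46.7273 = 92.0527

92.05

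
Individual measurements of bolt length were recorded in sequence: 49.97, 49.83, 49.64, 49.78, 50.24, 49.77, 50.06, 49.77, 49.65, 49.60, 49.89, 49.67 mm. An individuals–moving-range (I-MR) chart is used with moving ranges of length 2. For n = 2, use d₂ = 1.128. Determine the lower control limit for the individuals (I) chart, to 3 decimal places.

49.179

X̄ = (49.97 + 49.83 + 49.64 + 49.78 + 50.24 + 49.77 + 50.06 + 49.77 + 49.65 + 49.60 + 49.89 + 49.67) / 12 = 49.8225
Moving ranges: 0.14, 0.19, 0.14, 0.46, 0.47, 0.29, 0.29, 0.12, 0.05, 0.29, 0.22; M̄R̄ = 2.6600 / 11 = 0.2418
LCL = X̄ − 3·M̄R̄/d₂ = 49.8225 − 3 × 0.2418 / 1.128 = 49.1794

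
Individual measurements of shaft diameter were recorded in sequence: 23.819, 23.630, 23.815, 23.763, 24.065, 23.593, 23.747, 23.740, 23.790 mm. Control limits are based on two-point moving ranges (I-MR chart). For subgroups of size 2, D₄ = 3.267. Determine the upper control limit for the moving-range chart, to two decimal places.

0.58

Moving ranges: 0.189, 0.185, 0.052, 0.302, 0.472, 0.154, 0.007, 0.050; M̄R̄ = 1.4110 / 8 = 0.1764
UCL_MR = D₄·M̄R̄ = 3.267 × 0.1764 = 0.5762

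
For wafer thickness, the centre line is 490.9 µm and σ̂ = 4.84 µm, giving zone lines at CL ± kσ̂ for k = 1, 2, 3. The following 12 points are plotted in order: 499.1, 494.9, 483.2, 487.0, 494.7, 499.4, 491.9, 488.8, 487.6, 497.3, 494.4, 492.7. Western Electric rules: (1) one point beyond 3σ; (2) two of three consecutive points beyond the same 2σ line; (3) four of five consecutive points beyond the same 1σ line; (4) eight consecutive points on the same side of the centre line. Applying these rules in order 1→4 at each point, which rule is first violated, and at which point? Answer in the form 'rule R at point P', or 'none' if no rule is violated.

none

Zone of each point (C = within 1σ̂, B = 1σ̂–2σ̂, A = 2σ̂–3σ̂, * = beyond 3σ̂; sign = side of CL): 1:+B, 2:+C, 3:-B, 4:-C, 5:+C, 6:+B, 7:+C, 8:-C, 9:-C, 10:+B, 11:+C, 12:+C
No rule fires across all 12 points.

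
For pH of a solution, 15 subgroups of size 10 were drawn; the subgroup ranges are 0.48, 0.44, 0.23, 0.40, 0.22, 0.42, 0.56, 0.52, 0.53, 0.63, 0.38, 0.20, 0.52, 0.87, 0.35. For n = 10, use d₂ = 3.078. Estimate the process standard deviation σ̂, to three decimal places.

R̄ = (0.48 + 0.44 + 0.23 + 0.40 + 0.22 + 0.42 + 0.56 + 0.52 + 0.53 + 0.63 + 0.38 + 0.20 + 0.52 + 0.87 + 0.35) / 15 = 0.4500
σ̂ = R̄ / d₂ = 0.4500 / 3.078 = 0.1462

0.146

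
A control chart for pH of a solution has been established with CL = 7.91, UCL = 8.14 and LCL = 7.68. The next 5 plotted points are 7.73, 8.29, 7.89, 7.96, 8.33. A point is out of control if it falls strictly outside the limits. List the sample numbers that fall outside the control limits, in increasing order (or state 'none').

Compare each point to [7.68, 8.14]: sample 2 = 8.29 > UCL; sample 5 = 8.33 > UCL.

2, 5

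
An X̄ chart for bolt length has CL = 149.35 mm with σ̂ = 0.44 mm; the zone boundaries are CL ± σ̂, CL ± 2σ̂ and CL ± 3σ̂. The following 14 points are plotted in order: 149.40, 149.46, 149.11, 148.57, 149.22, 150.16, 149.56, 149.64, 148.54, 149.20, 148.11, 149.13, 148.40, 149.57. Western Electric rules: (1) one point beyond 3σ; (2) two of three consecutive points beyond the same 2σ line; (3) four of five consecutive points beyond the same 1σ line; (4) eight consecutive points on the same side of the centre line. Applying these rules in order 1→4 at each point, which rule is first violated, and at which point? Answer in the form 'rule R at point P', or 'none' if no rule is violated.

Zone of each point (C = within 1σ̂, B = 1σ̂–2σ̂, A = 2σ̂–3σ̂, * = beyond 3σ̂; sign = side of CL): 1:+C, 2:+C, 3:-C, 4:-B, 5:-C, 6:+B, 7:+C, 8:+C, 9:-B, 10:-C, 11:-A, 12:-C, 13:-A, 14:+C
Rule 2 (two of three consecutive points beyond the same 2σ limit) is satisfied at point 13.

rule 2 at point 13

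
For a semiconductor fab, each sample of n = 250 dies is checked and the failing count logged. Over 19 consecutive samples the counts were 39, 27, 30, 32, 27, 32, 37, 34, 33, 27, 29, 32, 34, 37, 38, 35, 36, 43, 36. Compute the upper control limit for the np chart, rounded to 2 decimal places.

p̄ = Σdᵢ / (k·n) = 638 / (19 × 250) = 0.13432
UCL = np̄ + 3·√(np̄(1−p̄)) = 33.5789 + 3 × √(33.5789×0.86568) = 33.5789 + 3 × 5.3915 = 49.7536

49.75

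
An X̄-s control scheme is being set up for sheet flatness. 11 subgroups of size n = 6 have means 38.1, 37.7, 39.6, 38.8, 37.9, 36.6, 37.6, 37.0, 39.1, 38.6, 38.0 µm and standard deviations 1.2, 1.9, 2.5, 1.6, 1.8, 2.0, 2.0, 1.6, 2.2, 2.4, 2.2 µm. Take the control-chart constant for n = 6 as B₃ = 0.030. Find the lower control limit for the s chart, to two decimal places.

0.06

s̄ = (1.2 + 1.9 + 2.5 + 1.6 + 1.8 + 2.0 + 2.0 + 1.6 + 2.2 + 2.4 + 2.2) / 11 = 1.9455
LCL_s = B₃·s̄ = 0.030 × 1.9455 = 0.0584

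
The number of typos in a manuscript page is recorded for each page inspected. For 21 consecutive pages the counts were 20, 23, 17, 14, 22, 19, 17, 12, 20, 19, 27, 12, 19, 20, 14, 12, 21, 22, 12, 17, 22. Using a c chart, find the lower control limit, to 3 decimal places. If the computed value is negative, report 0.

c̄ = (20 + 23 + 17 + 14 + 22 + 19 + 17 + 12 + 20 + 19 + 27 + 12 + 19 + 20 + 14 + 12 + 21 + 22 + 12 + 17 + 22) / 21 = 381 / 21 = 18.1429
LCL = c̄ − 3√c̄ = 18.1429 − 3 × 4.2594 = 5.3645

5.365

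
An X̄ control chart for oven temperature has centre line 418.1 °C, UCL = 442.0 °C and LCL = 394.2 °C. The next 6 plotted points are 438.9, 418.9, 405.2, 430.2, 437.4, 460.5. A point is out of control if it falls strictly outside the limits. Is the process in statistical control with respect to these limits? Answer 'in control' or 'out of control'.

out of control

Compare each point to [394.2, 442.0]: sample 6 = 460.5 > UCL.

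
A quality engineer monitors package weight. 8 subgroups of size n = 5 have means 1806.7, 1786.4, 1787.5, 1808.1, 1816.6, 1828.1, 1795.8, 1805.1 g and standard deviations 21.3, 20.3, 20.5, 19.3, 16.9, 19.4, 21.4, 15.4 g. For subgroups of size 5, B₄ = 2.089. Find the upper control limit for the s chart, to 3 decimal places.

40.344

s̄ = (21.3 + 20.3 + 20.5 + 19.3 + 16.9 + 19.4 + 21.4 + 15.4) / 8 = 19.3125
UCL_s = B₄·s̄ = 2.089 × 19.3125 = 40.3438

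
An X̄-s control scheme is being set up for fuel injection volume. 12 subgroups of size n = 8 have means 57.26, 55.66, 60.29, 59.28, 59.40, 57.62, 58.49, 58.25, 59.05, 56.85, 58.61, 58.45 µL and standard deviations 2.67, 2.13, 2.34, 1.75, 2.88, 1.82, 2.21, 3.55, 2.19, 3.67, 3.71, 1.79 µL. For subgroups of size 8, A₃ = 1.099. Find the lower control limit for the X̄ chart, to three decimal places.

55.455

X̄̄ = (57.26 + 55.66 + 60.29 + 59.28 + 59.40 + 57.62 + 58.49 + 58.25 + 59.05 + 56.85 + 58.61 + 58.45) / 12 = 58.2675
s̄ = (2.67 + 2.13 + 2.34 + 1.75 + 2.88 + 1.82 + 2.21 + 3.55 + 2.19 + 3.67 + 3.71 + 1.79) / 12 = 2.5592
LCL = X̄̄ − A₃·s̄ = 58.2675 − 1.099 × 2.5592 = 55.4550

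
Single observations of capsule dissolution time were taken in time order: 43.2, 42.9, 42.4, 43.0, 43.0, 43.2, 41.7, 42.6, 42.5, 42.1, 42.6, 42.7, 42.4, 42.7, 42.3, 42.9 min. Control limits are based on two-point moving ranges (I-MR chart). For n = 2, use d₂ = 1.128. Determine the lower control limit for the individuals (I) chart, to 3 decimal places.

41.450

X̄ = (43.2 + 42.9 + 42.4 + 43.0 + 43.0 + 43.2 + 41.7 + 42.6 + 42.5 + 42.1 + 42.6 + 42.7 + 42.4 + 42.7 + 42.3 + 42.9) / 16 = 42.6375
Moving ranges: 0.3, 0.5, 0.6, 0.0, 0.2, 1.5, 0.9, 0.1, 0.4, 0.5, 0.1, 0.3, 0.3, 0.4, 0.6; M̄R̄ = 6.7000 / 15 = 0.4467
LCL = X̄ − 3·M̄R̄/d₂ = 42.6375 − 3 × 0.4467 / 1.128 = 41.4496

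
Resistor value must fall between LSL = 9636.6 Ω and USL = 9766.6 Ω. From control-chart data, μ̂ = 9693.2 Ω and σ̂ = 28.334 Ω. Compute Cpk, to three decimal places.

Cpu = (USL − μ̂) / (3σ̂) = (9766.6 − 9693.2) / (3 × 28.334) = 0.8635; Cpl = (μ̂ − LSL) / (3σ̂) = (9693.2 − 9636.6) / (3 × 28.334) = 0.6659; Cpk = min(Cpu, Cpl) = 0.6659

0.666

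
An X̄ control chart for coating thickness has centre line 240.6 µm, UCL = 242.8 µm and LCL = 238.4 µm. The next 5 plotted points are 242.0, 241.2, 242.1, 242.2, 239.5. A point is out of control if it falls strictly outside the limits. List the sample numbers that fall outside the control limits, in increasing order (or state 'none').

All 5 points lie within [238.4, 242.8].

none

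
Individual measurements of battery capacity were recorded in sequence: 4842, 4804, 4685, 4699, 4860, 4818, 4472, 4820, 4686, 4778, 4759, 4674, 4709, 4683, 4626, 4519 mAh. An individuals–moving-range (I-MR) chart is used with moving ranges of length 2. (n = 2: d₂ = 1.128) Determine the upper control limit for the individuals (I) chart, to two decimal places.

5002.39

X̄ = (4842 + 4804 + 4685 + 4699 + 4860 + 4818 + 4472 + 4820 + 4686 + 4778 + 4759 + 4674 + 4709 + 4683 + 4626 + 4519) / 16 = 4714.6250
Moving ranges: 38, 119, 14, 161, 42, 346, 348, 134, 92, 19, 85, 35, 26, 57, 107; M̄R̄ = 1623.0000 / 15 = 108.2000
UCL = X̄ + 3·M̄R̄/d₂ = 4714.6250 + 3 × 108.2000 / 1.128 = 5002.3910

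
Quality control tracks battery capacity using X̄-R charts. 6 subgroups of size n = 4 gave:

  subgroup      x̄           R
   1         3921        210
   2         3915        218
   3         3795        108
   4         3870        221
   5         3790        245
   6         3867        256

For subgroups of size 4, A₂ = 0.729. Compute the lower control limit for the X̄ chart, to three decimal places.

3706.820

X̄̄ = (3921 + 3915 + 3795 + 3870 + 3790 + 3867) / 6 = 23158.0000 / 6 = 3859.6667
R̄ = (210 + 218 + 108 + 221 + 245 + 256) / 6 = 1258.0000 / 6 = 209.6667
LCL = X̄̄ − A₂·R̄ = 3859.6667 − 0.729 × 209.6667 = 3706.8197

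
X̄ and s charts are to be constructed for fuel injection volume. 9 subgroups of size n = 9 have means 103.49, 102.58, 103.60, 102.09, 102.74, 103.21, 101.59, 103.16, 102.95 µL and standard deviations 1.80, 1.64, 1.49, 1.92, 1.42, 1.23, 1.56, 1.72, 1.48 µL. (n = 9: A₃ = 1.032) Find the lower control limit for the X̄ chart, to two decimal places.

101.19

X̄̄ = (103.49 + 102.58 + 103.60 + 102.09 + 102.74 + 103.21 + 101.59 + 103.16 + 102.95) / 9 = 102.8233
s̄ = (1.80 + 1.64 + 1.49 + 1.92 + 1.42 + 1.23 + 1.56 + 1.72 + 1.48) / 9 = 1.5844
LCL = X̄̄ − A₃·s̄ = 102.8233 − 1.032 × 1.5844 = 101.1882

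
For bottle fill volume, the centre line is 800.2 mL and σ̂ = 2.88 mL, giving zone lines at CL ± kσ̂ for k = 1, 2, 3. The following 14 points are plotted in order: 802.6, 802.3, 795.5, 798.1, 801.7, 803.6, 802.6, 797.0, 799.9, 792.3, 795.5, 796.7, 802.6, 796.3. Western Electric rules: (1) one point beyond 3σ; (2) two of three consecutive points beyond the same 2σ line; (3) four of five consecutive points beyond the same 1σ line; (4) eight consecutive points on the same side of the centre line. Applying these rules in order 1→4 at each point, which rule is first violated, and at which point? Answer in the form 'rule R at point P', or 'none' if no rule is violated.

Zone of each point (C = within 1σ̂, B = 1σ̂–2σ̂, A = 2σ̂–3σ̂, * = beyond 3σ̂; sign = side of CL): 1:+C, 2:+C, 3:-B, 4:-C, 5:+C, 6:+B, 7:+C, 8:-B, 9:-C, 10:-A, 11:-B, 12:-B, 13:+C, 14:-B
Rule 3 (four of five consecutive points beyond the same 1σ limit) is satisfied at point 12.

rule 3 at point 12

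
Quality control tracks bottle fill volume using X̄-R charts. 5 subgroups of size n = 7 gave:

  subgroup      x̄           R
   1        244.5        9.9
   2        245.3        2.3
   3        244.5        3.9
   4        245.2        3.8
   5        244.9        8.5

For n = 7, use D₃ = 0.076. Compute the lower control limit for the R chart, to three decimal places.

0.432

R̄ = (9.9 + 2.3 + 3.9 + 3.8 + 8.5) / 5 = 28.4000 / 5 = 5.6800
LCL_R = D₃·R̄ = 0.076 × 5.6800 = 0.4317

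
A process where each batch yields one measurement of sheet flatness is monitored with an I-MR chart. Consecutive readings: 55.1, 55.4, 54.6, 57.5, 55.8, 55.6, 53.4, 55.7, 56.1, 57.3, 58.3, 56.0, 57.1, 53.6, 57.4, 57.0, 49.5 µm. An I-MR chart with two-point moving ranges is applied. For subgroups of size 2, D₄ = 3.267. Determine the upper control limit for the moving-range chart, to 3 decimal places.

6.452

Moving ranges: 0.3, 0.8, 2.9, 1.7, 0.2, 2.2, 2.3, 0.4, 1.2, 1.0, 2.3, 1.1, 3.5, 3.8, 0.4, 7.5; M̄R̄ = 31.6000 / 16 = 1.9750
UCL_MR = D₄·M̄R̄ = 3.267 × 1.9750 = 6.4523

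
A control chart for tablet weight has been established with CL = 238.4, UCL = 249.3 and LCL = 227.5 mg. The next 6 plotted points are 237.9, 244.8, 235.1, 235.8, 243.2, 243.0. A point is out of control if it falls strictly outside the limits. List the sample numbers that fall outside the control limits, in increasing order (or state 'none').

All 6 points lie within [227.5, 249.3].

none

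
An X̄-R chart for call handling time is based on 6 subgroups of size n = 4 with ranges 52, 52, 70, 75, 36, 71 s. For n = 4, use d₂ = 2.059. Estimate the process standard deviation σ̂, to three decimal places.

R̄ = (52 + 52 + 70 + 75 + 36 + 71) / 6 = 59.3333
σ̂ = R̄ / d₂ = 59.3333 / 2.059 = 28.8166

28.817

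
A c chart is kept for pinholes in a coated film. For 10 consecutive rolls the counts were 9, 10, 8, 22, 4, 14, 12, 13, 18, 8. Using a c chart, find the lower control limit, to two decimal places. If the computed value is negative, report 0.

c̄ = (9 + 10 + 8 + 22 + 4 + 14 + 12 + 13 + 18 + 8) / 10 = 118 / 10 = 11.8000
LCL = c̄ − 3√c̄ = 11.8000 − 3 × 3.4351 = 1.4947

1.49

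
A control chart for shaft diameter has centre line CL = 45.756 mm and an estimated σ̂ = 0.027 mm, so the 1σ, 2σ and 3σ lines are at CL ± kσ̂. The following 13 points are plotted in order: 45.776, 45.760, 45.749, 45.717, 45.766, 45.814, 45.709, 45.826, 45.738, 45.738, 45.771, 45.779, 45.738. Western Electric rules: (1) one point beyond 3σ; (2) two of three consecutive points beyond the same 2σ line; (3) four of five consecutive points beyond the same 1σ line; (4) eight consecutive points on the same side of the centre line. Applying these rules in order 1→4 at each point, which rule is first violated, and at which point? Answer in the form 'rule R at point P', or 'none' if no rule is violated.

Zone of each point (C = within 1σ̂, B = 1σ̂–2σ̂, A = 2σ̂–3σ̂, * = beyond 3σ̂; sign = side of CL): 1:+C, 2:+C, 3:-C, 4:-B, 5:+C, 6:+A, 7:-B, 8:+A, 9:-C, 10:-C, 11:+C, 12:+C, 13:-C
Rule 2 (two of three consecutive points beyond the same 2σ limit) is satisfied at point 8.

rule 2 at point 8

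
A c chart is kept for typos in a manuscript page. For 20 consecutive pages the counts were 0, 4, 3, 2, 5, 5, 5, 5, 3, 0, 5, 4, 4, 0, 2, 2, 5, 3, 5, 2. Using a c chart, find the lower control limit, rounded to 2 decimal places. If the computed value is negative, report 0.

c̄ = (0 + 4 + 3 + 2 + 5 + 5 + 5 + 5 + 3 + 0 + 5 + 4 + 4 + 0 + 2 + 2 + 5 + 3 + 5 + 2) / 20 = 64 / 20 = 3.2000
LCL = c̄ − 3√c̄ = 3.2000 − 3 × 1.7889 = -2.1666 → 0 (cannot be negative)

0.00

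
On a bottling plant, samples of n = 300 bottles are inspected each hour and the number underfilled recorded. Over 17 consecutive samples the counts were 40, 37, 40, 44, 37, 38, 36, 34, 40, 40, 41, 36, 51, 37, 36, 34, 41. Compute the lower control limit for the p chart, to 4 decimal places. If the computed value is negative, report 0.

0.0716

p̄ = Σdᵢ / (k·n) = 662 / (17 × 300) = 0.12980
LCL = p̄ − 3·√(p̄(1−p̄)/n) = 0.12980 − 3 × 0.01940 = 0.07159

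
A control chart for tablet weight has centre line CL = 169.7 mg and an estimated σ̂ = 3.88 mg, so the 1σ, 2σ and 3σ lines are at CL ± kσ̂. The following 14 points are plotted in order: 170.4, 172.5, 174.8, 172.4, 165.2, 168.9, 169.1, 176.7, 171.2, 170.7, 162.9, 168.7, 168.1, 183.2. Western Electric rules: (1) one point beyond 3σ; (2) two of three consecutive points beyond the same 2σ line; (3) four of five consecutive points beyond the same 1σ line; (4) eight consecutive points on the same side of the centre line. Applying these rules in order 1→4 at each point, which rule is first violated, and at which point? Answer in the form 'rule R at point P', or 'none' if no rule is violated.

Zone of each point (C = within 1σ̂, B = 1σ̂–2σ̂, A = 2σ̂–3σ̂, * = beyond 3σ̂; sign = side of CL): 1:+C, 2:+C, 3:+B, 4:+C, 5:-B, 6:-C, 7:-C, 8:+B, 9:+C, 10:+C, 11:-B, 12:-C, 13:-C, 14:+*
Rule 1 (one point beyond the 3σ limits) is satisfied at point 14.

rule 1 at point 14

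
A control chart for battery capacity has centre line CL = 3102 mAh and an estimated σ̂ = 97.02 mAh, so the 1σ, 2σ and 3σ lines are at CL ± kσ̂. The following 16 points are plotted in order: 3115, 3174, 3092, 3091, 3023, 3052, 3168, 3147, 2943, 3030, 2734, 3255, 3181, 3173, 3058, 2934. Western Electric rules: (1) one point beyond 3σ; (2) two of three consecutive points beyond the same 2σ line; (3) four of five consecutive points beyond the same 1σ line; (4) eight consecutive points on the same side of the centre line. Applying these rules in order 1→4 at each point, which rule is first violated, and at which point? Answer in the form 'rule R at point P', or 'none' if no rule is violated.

rule 1 at point 11

Zone of each point (C = within 1σ̂, B = 1σ̂–2σ̂, A = 2σ̂–3σ̂, * = beyond 3σ̂; sign = side of CL): 1:+C, 2:+C, 3:-C, 4:-C, 5:-C, 6:-C, 7:+C, 8:+C, 9:-B, 10:-C, 11:-*, 12:+B, 13:+C, 14:+C, 15:-C, 16:-B
Rule 1 (one point beyond the 3σ limits) is satisfied at point 11.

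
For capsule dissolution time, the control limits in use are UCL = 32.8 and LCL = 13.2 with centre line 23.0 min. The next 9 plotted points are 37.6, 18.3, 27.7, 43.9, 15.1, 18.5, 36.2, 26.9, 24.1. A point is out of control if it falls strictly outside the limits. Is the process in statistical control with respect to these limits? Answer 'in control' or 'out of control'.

out of control

Compare each point to [13.2, 32.8]: sample 1 = 37.6 > UCL; sample 4 = 43.9 > UCL; sample 7 = 36.2 > UCL.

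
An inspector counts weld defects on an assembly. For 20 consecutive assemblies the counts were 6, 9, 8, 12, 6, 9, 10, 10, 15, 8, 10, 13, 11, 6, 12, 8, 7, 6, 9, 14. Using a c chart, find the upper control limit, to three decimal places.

c̄ = (6 + 9 + 8 + 12 + 6 + 9 + 10 + 10 + 15 + 8 + 10 + 13 + 11 + 6 + 12 + 8 + 7 + 6 + 9 + 14) / 20 = 189 / 20 = 9.4500
UCL = c̄ + 3√c̄ = 9.4500 + 3 × √9.4500 = 9.4500 + 3 × 3.0741 = 18.6723

18.672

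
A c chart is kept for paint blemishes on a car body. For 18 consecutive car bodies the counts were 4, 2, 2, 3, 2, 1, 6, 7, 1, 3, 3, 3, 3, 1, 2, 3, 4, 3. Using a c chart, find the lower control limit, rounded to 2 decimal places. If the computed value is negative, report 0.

c̄ = (4 + 2 + 2 + 3 + 2 + 1 + 6 + 7 + 1 + 3 + 3 + 3 + 3 + 1 + 2 + 3 + 4 + 3) / 18 = 53 / 18 = 2.9444
LCL = c̄ − 3√c̄ = 2.9444 − 3 × 1.7159 = -2.2034 → 0 (cannot be negative)

0.00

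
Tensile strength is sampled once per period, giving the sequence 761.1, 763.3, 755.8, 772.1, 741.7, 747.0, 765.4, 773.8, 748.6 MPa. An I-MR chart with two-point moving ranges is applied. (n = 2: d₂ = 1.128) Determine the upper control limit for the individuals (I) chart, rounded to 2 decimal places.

796.55

X̄ = (761.1 + 763.3 + 755.8 + 772.1 + 741.7 + 747.0 + 765.4 + 773.8 + 748.6) / 9 = 758.7556
Moving ranges: 2.2, 7.5, 16.3, 30.4, 5.3, 18.4, 8.4, 25.2; M̄R̄ = 113.7000 / 8 = 14.2125
UCL = X̄ + 3·M̄R̄/d₂ = 758.7556 + 3 × 14.2125 / 1.128 = 796.5548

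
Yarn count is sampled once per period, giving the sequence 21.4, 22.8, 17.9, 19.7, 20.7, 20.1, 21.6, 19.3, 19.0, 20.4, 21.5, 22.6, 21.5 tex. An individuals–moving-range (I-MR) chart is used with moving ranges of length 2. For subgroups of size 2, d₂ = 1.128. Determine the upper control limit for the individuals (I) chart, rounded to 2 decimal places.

24.75

X̄ = (21.4 + 22.8 + 17.9 + 19.7 + 20.7 + 20.1 + 21.6 + 19.3 + 19.0 + 20.4 + 21.5 + 22.6 + 21.5) / 13 = 20.6538
Moving ranges: 1.4, 4.9, 1.8, 1.0, 0.6, 1.5, 2.3, 0.3, 1.4, 1.1, 1.1, 1.1; M̄R̄ = 18.5000 / 12 = 1.5417
UCL = X̄ + 3·M̄R̄/d₂ = 20.6538 + 3 × 1.5417 / 1.128 = 24.7540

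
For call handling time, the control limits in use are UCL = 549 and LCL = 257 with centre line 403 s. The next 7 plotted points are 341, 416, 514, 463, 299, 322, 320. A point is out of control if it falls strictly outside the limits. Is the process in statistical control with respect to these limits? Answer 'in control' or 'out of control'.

All 7 points lie within [257, 549].

in control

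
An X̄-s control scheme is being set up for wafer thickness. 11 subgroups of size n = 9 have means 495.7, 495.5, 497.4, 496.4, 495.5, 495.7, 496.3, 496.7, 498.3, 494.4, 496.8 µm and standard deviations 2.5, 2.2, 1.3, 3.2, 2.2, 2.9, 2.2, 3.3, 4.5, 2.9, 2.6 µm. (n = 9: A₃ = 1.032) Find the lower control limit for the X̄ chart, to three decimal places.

X̄̄ = (495.7 + 495.5 + 497.4 + 496.4 + 495.5 + 495.7 + 496.3 + 496.7 + 498.3 + 494.4 + 496.8) / 11 = 496.2455
s̄ = (2.5 + 2.2 + 1.3 + 3.2 + 2.2 + 2.9 + 2.2 + 3.3 + 4.5 + 2.9 + 2.6) / 11 = 2.7091
LCL = X̄̄ − A₃·s̄ = 496.2455 − 1.032 × 2.7091 = 493.4497

493.450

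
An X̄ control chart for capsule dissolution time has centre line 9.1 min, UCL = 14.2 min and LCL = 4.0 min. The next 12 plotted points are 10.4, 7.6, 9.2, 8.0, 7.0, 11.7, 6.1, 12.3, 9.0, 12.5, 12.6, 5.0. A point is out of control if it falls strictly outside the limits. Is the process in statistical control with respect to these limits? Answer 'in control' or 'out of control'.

All 12 points lie within [4.0, 14.2].

in control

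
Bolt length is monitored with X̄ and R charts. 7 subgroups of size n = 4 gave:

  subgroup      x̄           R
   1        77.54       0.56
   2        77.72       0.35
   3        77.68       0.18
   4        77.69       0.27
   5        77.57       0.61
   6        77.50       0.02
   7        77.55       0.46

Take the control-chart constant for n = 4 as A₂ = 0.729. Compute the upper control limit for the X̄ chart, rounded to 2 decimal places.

77.86

X̄̄ = (77.54 + 77.72 + 77.68 + 77.69 + 77.57 + 77.50 + 77.55) / 7 = 543.2500 / 7 = 77.6071
R̄ = (0.56 + 0.35 + 0.18 + 0.27 + 0.61 + 0.02 + 0.46) / 7 = 2.4500 / 7 = 0.3500
UCL = X̄̄ + A₂·R̄ = 77.6071 + 0.729 × 0.3500 = 77.8623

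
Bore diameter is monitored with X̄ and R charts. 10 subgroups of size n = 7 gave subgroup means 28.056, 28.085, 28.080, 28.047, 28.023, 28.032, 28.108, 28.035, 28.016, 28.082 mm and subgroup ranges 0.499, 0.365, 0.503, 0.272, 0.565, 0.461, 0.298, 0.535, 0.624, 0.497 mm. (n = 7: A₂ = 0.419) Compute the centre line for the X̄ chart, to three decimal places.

28.056

X̄̄ = (28.056 + 28.085 + 28.080 + 28.047 + 28.023 + 28.032 + 28.108 + 28.035 + 28.016 + 28.082) / 10 = 280.5640 / 10 = 28.0564
CL = X̄̄ = 28.0564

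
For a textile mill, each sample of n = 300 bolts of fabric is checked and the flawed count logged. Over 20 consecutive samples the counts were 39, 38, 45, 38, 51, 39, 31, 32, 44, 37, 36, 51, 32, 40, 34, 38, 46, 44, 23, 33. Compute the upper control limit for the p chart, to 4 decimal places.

0.1865

p̄ = Σdᵢ / (k·n) = 771 / (20 × 300) = 0.12850
UCL = p̄ + 3·√(p̄(1−p̄)/n) = 0.12850 + 3 × √(0.12850×0.87150/300) = 0.12850 + 3 × 0.01932 = 0.18646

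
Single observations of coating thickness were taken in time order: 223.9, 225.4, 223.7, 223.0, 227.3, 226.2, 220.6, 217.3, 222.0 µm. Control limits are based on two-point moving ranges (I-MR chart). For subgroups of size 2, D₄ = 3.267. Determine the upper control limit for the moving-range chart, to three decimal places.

9.352

Moving ranges: 1.5, 1.7, 0.7, 4.3, 1.1, 5.6, 3.3, 4.7; M̄R̄ = 22.9000 / 8 = 2.8625
UCL_MR = D₄·M̄R̄ = 3.267 × 2.8625 = 9.3518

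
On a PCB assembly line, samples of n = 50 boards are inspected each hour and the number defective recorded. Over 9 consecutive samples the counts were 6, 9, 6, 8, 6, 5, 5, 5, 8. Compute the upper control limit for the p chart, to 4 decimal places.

p̄ = Σdᵢ / (k·n) = 58 / (9 × 50) = 0.12889
UCL = p̄ + 3·√(p̄(1−p̄)/n) = 0.12889 + 3 × √(0.12889×0.87111/50) = 0.12889 + 3 × 0.04739 = 0.27105

0.2710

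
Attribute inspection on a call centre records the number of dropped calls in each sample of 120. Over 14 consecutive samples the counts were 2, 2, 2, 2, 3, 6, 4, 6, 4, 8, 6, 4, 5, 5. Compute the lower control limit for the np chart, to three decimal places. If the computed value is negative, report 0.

p̄ = Σdᵢ / (k·n) = 59 / (14 × 120) = 0.03512
LCL = np̄ − 3·√(np̄(1−p̄)) = 4.2143 − 3 × 2.0165 = -1.8352 → 0 (negative, so LCL = 0)

0.000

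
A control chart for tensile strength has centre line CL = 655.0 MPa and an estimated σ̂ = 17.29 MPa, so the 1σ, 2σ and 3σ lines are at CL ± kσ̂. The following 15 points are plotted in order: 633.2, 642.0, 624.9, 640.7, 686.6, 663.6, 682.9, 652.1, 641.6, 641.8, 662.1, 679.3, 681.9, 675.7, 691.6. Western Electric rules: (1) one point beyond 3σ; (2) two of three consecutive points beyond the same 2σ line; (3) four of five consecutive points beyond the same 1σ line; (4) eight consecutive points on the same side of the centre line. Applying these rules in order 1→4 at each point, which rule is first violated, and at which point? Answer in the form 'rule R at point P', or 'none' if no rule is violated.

rule 3 at point 15

Zone of each point (C = within 1σ̂, B = 1σ̂–2σ̂, A = 2σ̂–3σ̂, * = beyond 3σ̂; sign = side of CL): 1:-B, 2:-C, 3:-B, 4:-C, 5:+B, 6:+C, 7:+B, 8:-C, 9:-C, 10:-C, 11:+C, 12:+B, 13:+B, 14:+B, 15:+A
Rule 3 (four of five consecutive points beyond the same 1σ limit) is satisfied at point 15.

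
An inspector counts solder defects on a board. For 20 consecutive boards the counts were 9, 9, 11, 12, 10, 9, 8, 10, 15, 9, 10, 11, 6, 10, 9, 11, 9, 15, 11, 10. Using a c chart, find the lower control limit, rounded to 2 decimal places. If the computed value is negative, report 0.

0.62

c̄ = (9 + 9 + 11 + 12 + 10 + 9 + 8 + 10 + 15 + 9 + 10 + 11 + 6 + 10 + 9 + 11 + 9 + 15 + 11 + 10) / 20 = 204 / 20 = 10.2000
LCL = c̄ − 3√c̄ = 10.2000 − 3 × 3.1937 = 0.6188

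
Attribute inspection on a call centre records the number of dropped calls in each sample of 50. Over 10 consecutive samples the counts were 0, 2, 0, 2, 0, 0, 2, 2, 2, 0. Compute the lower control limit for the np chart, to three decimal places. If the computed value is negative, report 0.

0.000

p̄ = Σdᵢ / (k·n) = 10 / (10 × 50) = 0.02000
LCL = np̄ − 3·√(np̄(1−p̄)) = 1.0000 − 3 × 0.9899 = -1.9698 → 0 (negative, so LCL = 0)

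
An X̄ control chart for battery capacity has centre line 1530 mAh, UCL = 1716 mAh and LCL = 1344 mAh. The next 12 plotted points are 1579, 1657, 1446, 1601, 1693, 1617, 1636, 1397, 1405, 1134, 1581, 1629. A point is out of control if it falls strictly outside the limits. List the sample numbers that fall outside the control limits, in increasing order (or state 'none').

10

Compare each point to [1344, 1716]: sample 10 = 1134 < LCL.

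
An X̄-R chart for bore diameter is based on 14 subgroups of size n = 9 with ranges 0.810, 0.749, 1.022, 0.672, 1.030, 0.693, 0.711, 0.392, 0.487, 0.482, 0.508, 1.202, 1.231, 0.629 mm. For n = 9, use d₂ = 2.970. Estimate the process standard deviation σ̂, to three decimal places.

R̄ = (0.810 + 0.749 + 1.022 + 0.672 + 1.030 + 0.693 + 0.711 + 0.392 + 0.487 + 0.482 + 0.508 + 1.202 + 1.231 + 0.629) / 14 = 0.7584
σ̂ = R̄ / d₂ = 0.7584 / 2.970 = 0.2554

0.255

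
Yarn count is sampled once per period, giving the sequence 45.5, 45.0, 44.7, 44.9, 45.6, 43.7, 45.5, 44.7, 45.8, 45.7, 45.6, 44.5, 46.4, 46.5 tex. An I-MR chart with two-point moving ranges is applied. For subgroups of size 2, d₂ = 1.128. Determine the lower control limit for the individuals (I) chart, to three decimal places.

43.124

X̄ = (45.5 + 45.0 + 44.7 + 44.9 + 45.6 + 43.7 + 45.5 + 44.7 + 45.8 + 45.7 + 45.6 + 44.5 + 46.4 + 46.5) / 14 = 45.2929
Moving ranges: 0.5, 0.3, 0.2, 0.7, 1.9, 1.8, 0.8, 1.1, 0.1, 0.1, 1.1, 1.9, 0.1; M̄R̄ = 10.6000 / 13 = 0.8154
LCL = X̄ − 3·M̄R̄/d₂ = 45.2929 − 3 × 0.8154 / 1.128 = 43.1243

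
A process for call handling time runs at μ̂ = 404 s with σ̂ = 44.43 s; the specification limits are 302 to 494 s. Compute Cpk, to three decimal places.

0.675

Cpu = (USL − μ̂) / (3σ̂) = (494 − 404) / (3 × 44.43) = 0.6752; Cpl = (μ̂ − LSL) / (3σ̂) = (404 − 302) / (3 × 44.43) = 0.7652; Cpk = min(Cpu, Cpl) = 0.6752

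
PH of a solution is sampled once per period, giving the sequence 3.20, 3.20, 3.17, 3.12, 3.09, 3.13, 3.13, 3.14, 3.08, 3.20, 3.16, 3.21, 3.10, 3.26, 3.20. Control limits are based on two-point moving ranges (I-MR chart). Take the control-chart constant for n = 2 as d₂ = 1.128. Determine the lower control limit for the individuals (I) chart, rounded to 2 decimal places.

X̄ = (3.20 + 3.20 + 3.17 + 3.12 + 3.09 + 3.13 + 3.13 + 3.14 + 3.08 + 3.20 + 3.16 + 3.21 + 3.10 + 3.26 + 3.20) / 15 = 3.1593
Moving ranges: 0.00, 0.03, 0.05, 0.03, 0.04, 0.00, 0.01, 0.06, 0.12, 0.04, 0.05, 0.11, 0.16, 0.06; M̄R̄ = 0.7600 / 14 = 0.0543
LCL = X̄ − 3·M̄R̄/d₂ = 3.1593 − 3 × 0.0543 / 1.128 = 3.0150

3.01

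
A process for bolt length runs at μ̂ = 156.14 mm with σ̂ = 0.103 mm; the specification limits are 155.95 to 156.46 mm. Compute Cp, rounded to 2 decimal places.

Cp = (USL − LSL) / (6σ̂) = (156.46 − 155.95) / (6 × 0.103) = 0.5100 / 0.6180 = 0.8252

0.83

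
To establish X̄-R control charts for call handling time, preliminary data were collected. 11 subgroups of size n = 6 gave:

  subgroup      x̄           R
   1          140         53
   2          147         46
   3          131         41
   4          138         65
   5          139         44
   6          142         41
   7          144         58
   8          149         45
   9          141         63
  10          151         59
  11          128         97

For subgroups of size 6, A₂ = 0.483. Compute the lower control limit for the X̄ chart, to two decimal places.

X̄̄ = (140 + 147 + 131 + 138 + 139 + 142 + 144 + 149 + 141 + 151 + 128) / 11 = 1550.0000 / 11 = 140.9091
R̄ = (53 + 46 + 41 + 65 + 44 + 41 + 58 + 45 + 63 + 59 + 97) / 11 = 612.0000 / 11 = 55.6364
LCL = X̄̄ − A₂·R̄ = 140.9091 − 0.483 × 55.6364 = 114.0367

114.04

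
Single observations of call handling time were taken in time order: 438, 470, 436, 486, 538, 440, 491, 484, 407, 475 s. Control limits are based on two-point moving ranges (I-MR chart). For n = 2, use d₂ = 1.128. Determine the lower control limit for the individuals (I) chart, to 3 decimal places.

X̄ = (438 + 470 + 436 + 486 + 538 + 440 + 491 + 484 + 407 + 475) / 10 = 466.5000
Moving ranges: 32, 34, 50, 52, 98, 51, 7, 77, 68; M̄R̄ = 469.0000 / 9 = 52.1111
LCL = X̄ − 3·M̄R̄/d₂ = 466.5000 − 3 × 52.1111 / 1.128 = 327.9066

327.907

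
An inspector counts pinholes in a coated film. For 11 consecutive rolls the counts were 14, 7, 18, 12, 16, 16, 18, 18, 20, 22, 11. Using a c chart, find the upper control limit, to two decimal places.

c̄ = (14 + 7 + 18 + 12 + 16 + 16 + 18 + 18 + 20 + 22 + 11) / 11 = 172 / 11 = 15.6364
UCL = c̄ + 3√c̄ = 15.6364 + 3 × √15.6364 = 15.6364 + 3 × 3.9543 = 27.4992

27.50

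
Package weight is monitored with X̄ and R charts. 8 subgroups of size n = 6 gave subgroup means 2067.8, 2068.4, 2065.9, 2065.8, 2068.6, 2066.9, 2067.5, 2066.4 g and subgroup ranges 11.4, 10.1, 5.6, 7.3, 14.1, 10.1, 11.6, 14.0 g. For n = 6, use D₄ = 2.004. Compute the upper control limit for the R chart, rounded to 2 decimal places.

R̄ = (11.4 + 10.1 + 5.6 + 7.3 + 14.1 + 10.1 + 11.6 + 14.0) / 8 = 84.2000 / 8 = 10.5250
UCL_R = D₄·R̄ = 2.004 × 10.5250 = 21.0921

21.09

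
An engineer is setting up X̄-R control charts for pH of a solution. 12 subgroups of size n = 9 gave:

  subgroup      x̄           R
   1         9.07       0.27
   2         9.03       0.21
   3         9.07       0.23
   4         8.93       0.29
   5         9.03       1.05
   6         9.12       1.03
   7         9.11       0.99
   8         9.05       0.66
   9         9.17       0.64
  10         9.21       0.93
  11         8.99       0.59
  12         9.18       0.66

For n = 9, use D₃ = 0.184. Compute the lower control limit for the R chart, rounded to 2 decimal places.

0.12

R̄ = (0.27 + 0.21 + 0.23 + 0.29 + 1.05 + 1.03 + 0.99 + 0.66 + 0.64 + 0.93 + 0.59 + 0.66) / 12 = 7.5500 / 12 = 0.6292
LCL_R = D₃·R̄ = 0.184 × 0.6292 = 0.1158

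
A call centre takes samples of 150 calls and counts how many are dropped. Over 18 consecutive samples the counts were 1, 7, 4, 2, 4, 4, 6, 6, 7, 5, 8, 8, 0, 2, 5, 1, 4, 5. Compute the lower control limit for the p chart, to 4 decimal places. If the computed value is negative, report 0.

p̄ = Σdᵢ / (k·n) = 79 / (18 × 150) = 0.02926
LCL = p̄ − 3·√(p̄(1−p̄)/n) = 0.02926 − 3 × 0.01376 = -0.01202 → 0 (negative, so LCL = 0)

0.0000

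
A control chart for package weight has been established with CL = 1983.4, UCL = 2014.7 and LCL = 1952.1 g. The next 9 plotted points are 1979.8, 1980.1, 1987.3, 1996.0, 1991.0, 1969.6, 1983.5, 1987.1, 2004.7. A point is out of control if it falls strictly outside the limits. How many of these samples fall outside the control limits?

0

All 9 points lie within [1952.1, 2014.7].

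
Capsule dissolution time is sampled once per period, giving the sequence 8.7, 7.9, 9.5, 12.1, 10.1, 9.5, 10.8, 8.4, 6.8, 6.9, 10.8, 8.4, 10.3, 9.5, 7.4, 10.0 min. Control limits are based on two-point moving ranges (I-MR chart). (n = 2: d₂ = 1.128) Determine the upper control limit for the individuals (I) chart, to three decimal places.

13.928

X̄ = (8.7 + 7.9 + 9.5 + 12.1 + 10.1 + 9.5 + 10.8 + 8.4 + 6.8 + 6.9 + 10.8 + 8.4 + 10.3 + 9.5 + 7.4 + 10.0) / 16 = 9.1937
Moving ranges: 0.8, 1.6, 2.6, 2.0, 0.6, 1.3, 2.4, 1.6, 0.1, 3.9, 2.4, 1.9, 0.8, 2.1, 2.6; M̄R̄ = 26.7000 / 15 = 1.7800
UCL = X̄ + 3·M̄R̄/d₂ = 9.1937 + 3 × 1.7800 / 1.128 = 13.9278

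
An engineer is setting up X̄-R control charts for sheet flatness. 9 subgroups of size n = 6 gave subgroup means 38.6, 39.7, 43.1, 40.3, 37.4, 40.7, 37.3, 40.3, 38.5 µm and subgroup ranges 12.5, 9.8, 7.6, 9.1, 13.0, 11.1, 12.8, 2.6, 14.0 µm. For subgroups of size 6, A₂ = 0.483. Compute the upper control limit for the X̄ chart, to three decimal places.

X̄̄ = (38.6 + 39.7 + 43.1 + 40.3 + 37.4 + 40.7 + 37.3 + 40.3 + 38.5) / 9 = 355.9000 / 9 = 39.5444
R̄ = (12.5 + 9.8 + 7.6 + 9.1 + 13.0 + 11.1 + 12.8 + 2.6 + 14.0) / 9 = 92.5000 / 9 = 10.2778
UCL = X̄̄ + A₂·R̄ = 39.5444 + 0.483 × 10.2778 = 44.5086

44.509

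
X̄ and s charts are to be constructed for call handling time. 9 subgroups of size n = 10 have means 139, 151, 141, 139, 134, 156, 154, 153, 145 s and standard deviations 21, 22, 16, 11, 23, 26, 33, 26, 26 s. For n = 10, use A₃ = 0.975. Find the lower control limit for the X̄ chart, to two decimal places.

X̄̄ = (139 + 151 + 141 + 139 + 134 + 156 + 154 + 153 + 145) / 9 = 145.7778
s̄ = (21 + 22 + 16 + 11 + 23 + 26 + 33 + 26 + 26) / 9 = 22.6667
LCL = X̄̄ − A₃·s̄ = 145.7778 − 0.975 × 22.6667 = 123.6778

123.68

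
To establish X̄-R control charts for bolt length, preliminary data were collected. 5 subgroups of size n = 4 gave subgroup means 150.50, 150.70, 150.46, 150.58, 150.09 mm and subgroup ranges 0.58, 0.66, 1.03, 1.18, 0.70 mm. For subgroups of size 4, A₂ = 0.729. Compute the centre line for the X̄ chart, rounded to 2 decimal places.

X̄̄ = (150.50 + 150.70 + 150.46 + 150.58 + 150.09) / 5 = 752.3300 / 5 = 150.4660
CL = X̄̄ = 150.4660

150.47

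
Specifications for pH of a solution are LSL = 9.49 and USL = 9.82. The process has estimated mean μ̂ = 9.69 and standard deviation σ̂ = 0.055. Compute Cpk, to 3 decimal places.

Cpu = (USL − μ̂) / (3σ̂) = (9.82 − 9.69) / (3 × 0.055) = 0.7879; Cpl = (μ̂ − LSL) / (3σ̂) = (9.69 − 9.49) / (3 × 0.055) = 1.2121; Cpk = min(Cpu, Cpl) = 0.7879

0.788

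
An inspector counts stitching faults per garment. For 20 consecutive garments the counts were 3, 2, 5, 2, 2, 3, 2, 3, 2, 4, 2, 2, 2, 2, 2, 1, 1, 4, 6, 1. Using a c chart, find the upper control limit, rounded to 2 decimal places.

7.34

c̄ = (3 + 2 + 5 + 2 + 2 + 3 + 2 + 3 + 2 + 4 + 2 + 2 + 2 + 2 + 2 + 1 + 1 + 4 + 6 + 1) / 20 = 51 / 20 = 2.5500
UCL = c̄ + 3√c̄ = 2.5500 + 3 × √2.5500 = 2.5500 + 3 × 1.5969 = 7.3406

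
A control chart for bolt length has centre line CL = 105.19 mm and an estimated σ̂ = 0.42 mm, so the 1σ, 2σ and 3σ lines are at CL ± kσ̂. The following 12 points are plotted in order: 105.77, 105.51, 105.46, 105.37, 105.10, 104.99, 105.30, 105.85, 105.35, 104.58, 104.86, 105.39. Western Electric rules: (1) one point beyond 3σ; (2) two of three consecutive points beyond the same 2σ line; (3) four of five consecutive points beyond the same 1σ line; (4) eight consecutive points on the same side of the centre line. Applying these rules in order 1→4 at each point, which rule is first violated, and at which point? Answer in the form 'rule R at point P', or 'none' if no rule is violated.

none

Zone of each point (C = within 1σ̂, B = 1σ̂–2σ̂, A = 2σ̂–3σ̂, * = beyond 3σ̂; sign = side of CL): 1:+B, 2:+C, 3:+C, 4:+C, 5:-C, 6:-C, 7:+C, 8:+B, 9:+C, 10:-B, 11:-C, 12:+C
No rule fires across all 12 points.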